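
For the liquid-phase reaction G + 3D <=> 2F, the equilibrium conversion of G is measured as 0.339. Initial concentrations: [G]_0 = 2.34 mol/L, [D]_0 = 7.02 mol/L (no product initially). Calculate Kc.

Let X = conversion of G.
Concentrations: [G] = 2.34 − 2.34X; [D] = 7.02 − 7.02X; [F] = 4.68X.
At X = 0.339: [G] = 1.55, [D] = 4.64, [F] = 1.59.
Kc = [F]^2 / ([G] [D]^3) = 0.0163 (mol/L)^-2.

Kc = 0.0163 (mol/L)^-2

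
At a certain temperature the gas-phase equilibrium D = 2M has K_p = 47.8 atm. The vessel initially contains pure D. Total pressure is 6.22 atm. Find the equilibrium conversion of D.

X = 0.811

Take 1 mol D as basis and let X be its fractional conversion, so ξ = X.
At extent ξ: n_D = 1 − X; n_M = 2X.
Summing: n_T = 1 + X.
y_i = n_i/n_T, p_i = y_i·P. K_p = p_M^2 / (p_D).
Substituting and setting equal to 47.8 atm gives a polynomial in X; the root in (0,1) is X = 0.811.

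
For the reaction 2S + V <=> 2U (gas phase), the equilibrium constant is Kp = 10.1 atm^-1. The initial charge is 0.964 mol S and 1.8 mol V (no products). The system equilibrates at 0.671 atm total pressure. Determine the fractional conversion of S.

Let X = conversion of S (basis 0.964 mol S); extent of reaction ξ = 0.482X.
Species balance: n_S = 0.964 − 0.964X; n_V = 1.8 − 0.482X; n_U = 0.964X.
n_T = Σnᵢ = 2.76 − 0.482X.
Mole fractions y_i = n_i/n_T; Kp = p_U^2 / (p_S^2 p_V) with p_i = y_i·P.
Setting this equal to 10.1 atm^-1 and taking the physical root (0 < X < 1) gives X = 0.669.

X = 0.669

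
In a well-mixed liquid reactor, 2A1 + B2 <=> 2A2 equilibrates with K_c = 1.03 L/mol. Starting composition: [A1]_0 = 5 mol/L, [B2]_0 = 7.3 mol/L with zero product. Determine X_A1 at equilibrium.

Let X = conversion of A1; extent ξ = 5X/2 mol/L.
Concentrations: [A1] = 5 − 5X; [B2] = 7.3 − 2.5X; [A2] = 5X.
K_c = [A2]^2 / ([A1]^2 [B2]).
Setting equal to 1.03 and solving for X on (0,1) gives X = 0.705.

X = 0.705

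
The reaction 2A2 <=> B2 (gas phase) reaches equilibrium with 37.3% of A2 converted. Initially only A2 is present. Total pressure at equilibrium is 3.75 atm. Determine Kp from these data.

Basis: 1 mol A2 initially; let X = conversion of A2. Extent ξ = 0.5X.
Species balance: n_A2 = 1 − X; n_B2 = 0.5X.
Total moles n_T = 1 − 0.5X.
At X = 0.373: n_A2 = 0.627, n_B2 = 0.186, n_T = 0.814.
p_i = (n_i/n_T)·P. Kp = p_B2 / (p_A2^2) = 0.103 atm^-1.

Kp = 0.103 atm^-1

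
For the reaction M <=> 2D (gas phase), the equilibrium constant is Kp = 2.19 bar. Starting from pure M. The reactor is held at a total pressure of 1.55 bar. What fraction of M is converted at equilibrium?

Basis: 1 mol M initially; let X = conversion of M. Extent ξ = X.
Moles: n_M = 1 − X; n_D = 2X.
Total moles n_T = 1 + X.
With p_i = (n_i/n_T)P, Kp = p_D^2 / (p_M).
Setting this equal to 2.19 bar and taking the physical root (0 < X < 1) gives X = 0.511.

X = 0.511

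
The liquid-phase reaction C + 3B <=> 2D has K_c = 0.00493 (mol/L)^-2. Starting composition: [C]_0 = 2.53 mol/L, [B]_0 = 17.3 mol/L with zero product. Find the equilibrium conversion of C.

X = 0.615

Let X = conversion of C; extent ξ = 2.53·X mol/L.
Concentrations: [C] = 2.53 − 2.53X; [B] = 17.3 − 7.59X; [D] = 5.06X.
K_c = [D]^2 / ([C] [B]^3).
Solving K_c = 0.00493 for X ∈ (0,1): X = 0.615.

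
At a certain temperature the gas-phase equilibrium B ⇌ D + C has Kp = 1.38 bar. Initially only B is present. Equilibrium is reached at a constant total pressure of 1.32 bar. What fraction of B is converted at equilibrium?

Take 1 mol B as basis and let X be its fractional conversion, so ξ = X.
Species balance: n_B = 1 − X; n_D = X; n_C = X.
Summing: n_T = 1 + X.
Mole fractions y_i = n_i/n_T; Kp = p_D p_C / (p_B) with p_i = y_i·P.
Equating to 1.38 bar and solving on 0 < X < 1: X = 0.715.

X = 0.715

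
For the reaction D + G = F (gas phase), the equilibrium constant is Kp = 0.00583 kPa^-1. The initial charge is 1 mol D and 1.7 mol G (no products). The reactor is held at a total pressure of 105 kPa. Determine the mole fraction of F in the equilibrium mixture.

y_F = 0.109

Basis: 1 mol D initially; let X = conversion of D. Extent ξ = X.
Moles: n_D = 1 − X; n_G = 1.7 − X; n_F = X.
n_T = Σnᵢ = 2.7 − X.
With p_i = (n_i/n_T)P, Kp = p_F / (p_D p_G).
Setting this equal to 0.00583 kPa^-1 and taking the physical root (0 < X < 1) gives X = 0.265.
Then n_F = 0.265, n_T = 2.43, so y_F = 0.109.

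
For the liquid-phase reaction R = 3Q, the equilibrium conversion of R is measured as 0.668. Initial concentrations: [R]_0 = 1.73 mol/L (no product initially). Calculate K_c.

Let X = conversion of R.
Concentrations: [R] = 1.73 − 1.73X; [Q] = 5.19X.
At X = 0.668: [R] = 0.574, [Q] = 3.47.
K_c = [Q]^3 / ([R]) = 72.6 (mol/L)^2.

K_c = 72.6 (mol/L)^2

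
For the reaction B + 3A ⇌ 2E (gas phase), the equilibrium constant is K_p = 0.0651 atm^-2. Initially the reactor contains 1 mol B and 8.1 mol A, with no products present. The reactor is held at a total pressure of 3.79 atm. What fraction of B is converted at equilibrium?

X = 0.606

Let X = conversion of B (basis 1 mol B); extent of reaction ξ = X.
Moles: n_B = 1 − X; n_A = 8.1 − 3X; n_E = 2X.
n_T = Σnᵢ = 9.1 − 2X.
Mole fractions y_i = n_i/n_T; K_p = p_E^2 / (p_B p_A^3) with p_i = y_i·P.
Setting this equal to 0.0651 atm^-2 and taking the physical root (0 < X < 1) gives X = 0.606.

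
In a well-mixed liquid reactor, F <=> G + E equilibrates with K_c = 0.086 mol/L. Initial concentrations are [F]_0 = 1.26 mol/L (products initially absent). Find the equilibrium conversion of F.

Let X = conversion of F; extent ξ = 1.26·X mol/L.
Concentrations: [F] = 1.26 − 1.26X; [G] = 1.26X; [E] = 1.26X.
K_c = [G] [E] / ([F]).
This equals 0.086 at X = 0.229 (the root in 0 < X < 1).

X = 0.229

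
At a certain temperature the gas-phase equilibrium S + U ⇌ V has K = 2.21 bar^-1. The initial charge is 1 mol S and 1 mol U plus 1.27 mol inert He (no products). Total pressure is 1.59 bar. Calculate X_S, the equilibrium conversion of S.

X = 0.418

Basis: 1 mol S initially; let X = conversion of S. Extent ξ = X.
Mole table: n_S = 1 − X; n_U = 1 − X; n_V = X; n_I = 1.27 (inert).
Summing: n_T = 3.27 − X.
With p_i = (n_i/n_T)P, K = p_V / (p_S p_U).
Equating to 2.21 bar^-1 and solving on 0 < X < 1: X = 0.418.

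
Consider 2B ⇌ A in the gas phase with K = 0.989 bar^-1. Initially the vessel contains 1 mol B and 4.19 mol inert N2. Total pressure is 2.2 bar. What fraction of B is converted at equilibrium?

X = 0.358

Basis: 1 mol B initially; let X = conversion of B. Extent ξ = 0.5X.
Moles: n_B = 1 − X; n_A = 0.5X; n_I = 4.19 (inert).
Summing: n_T = 5.19 − 0.5X.
y_i = n_i/n_T, p_i = y_i·P. K = p_A / (p_B^2).
This yields a degree-2 equation in X; solving on (0,1), X = 0.358.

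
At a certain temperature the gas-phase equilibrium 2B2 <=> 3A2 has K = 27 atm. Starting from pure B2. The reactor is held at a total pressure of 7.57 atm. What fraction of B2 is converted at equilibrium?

X = 0.602

Let X = conversion of B2 (basis 1 mol B2); extent of reaction ξ = 0.5X.
Species balance: n_B2 = 1 − X; n_A2 = 1.5X.
Summing: n_T = 1 + 0.5X.
Mole fractions y_i = n_i/n_T; K = p_A2^3 / (p_B2^2) with p_i = y_i·P.
Equating to 27 atm and solving on 0 < X < 1: X = 0.602.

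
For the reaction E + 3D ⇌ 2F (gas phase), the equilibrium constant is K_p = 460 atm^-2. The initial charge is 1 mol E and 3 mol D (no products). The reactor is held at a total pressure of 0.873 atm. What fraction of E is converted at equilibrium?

Take 1 mol E as basis and let X be its fractional conversion, so ξ = X.
Moles: n_E = 1 − X; n_D = 3 − 3X; n_F = 2X.
Total moles n_T = 4 − 2X.
y_i = n_i/n_T, p_i = y_i·P. K_p = p_F^2 / (p_E p_D^3).
Substituting and setting equal to 460 atm^-2 gives a polynomial in X; the root in (0,1) is X = 0.801.

X = 0.801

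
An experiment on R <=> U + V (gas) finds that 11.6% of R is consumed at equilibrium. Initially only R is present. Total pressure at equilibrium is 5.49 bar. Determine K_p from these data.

Take 1 mol R as basis and let X be its fractional conversion, so ξ = X.
Moles: n_R = 1 − X; n_U = X; n_V = X.
Summing: n_T = 1 + X.
At X = 0.116: n_R = 0.884, n_U = 0.116, n_V = 0.116, n_T = 1.12.
p_i = (n_i/n_T)·P. K_p = p_U p_V / (p_R) = 0.0749 bar.

K_p = 0.0749 bar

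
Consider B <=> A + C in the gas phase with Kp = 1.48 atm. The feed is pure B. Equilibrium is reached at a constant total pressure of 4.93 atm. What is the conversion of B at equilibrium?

X = 0.481

Let X = conversion of B (basis 1 mol B); extent of reaction ξ = X.
Species balance: n_B = 1 − X; n_A = X; n_C = X.
n_T = Σnᵢ = 1 + X.
With p_i = (n_i/n_T)P, Kp = p_A p_C / (p_B).
Substituting and setting equal to 1.48 atm gives a polynomial in X; the root in (0,1) is X = 0.481.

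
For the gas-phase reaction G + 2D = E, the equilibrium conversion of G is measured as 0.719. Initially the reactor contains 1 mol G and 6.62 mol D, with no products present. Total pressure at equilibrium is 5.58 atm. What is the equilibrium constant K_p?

K_p = 0.117 atm^-2

Take 1 mol G as basis and let X be its fractional conversion, so ξ = X.
Mole table: n_G = 1 − X; n_D = 6.62 − 2X; n_E = X.
Total moles n_T = 7.62 − 2X.
At X = 0.719: n_G = 0.281, n_D = 5.18, n_E = 0.719, n_T = 6.18.
p_i = (n_i/n_T)·P. K_p = p_E / (p_G p_D^2) = 0.117 atm^-2.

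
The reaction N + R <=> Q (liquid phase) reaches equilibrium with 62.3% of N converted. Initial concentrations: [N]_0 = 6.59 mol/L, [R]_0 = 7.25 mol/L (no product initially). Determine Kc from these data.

Kc = 0.526 L/mol

Let X = conversion of N.
Concentrations: [N] = 6.59 − 6.59X; [R] = 7.25 − 6.59X; [Q] = 6.59X.
At X = 0.623: [N] = 2.48, [R] = 3.14, [Q] = 4.11.
Kc = [Q] / ([N] [R]) = 0.526 L/mol.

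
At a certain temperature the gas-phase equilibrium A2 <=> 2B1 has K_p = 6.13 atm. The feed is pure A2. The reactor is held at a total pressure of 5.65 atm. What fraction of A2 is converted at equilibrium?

Take 1 mol A2 as basis and let X be its fractional conversion, so ξ = X.
Moles: n_A2 = 1 − X; n_B1 = 2X.
n_T = Σnᵢ = 1 + X.
y_i = n_i/n_T, p_i = y_i·P. K_p = p_B1^2 / (p_A2).
This yields a degree-2 equation in X; solving on (0,1), X = 0.462.

X = 0.462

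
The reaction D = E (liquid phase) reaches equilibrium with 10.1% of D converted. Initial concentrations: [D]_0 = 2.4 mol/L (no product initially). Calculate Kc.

Kc = 0.112

Let X = conversion of D.
Concentrations: [D] = 2.4 − 2.4X; [E] = 2.4X.
At X = 0.101: [D] = 2.16, [E] = 0.242.
Kc = [E] / ([D]) = 0.112.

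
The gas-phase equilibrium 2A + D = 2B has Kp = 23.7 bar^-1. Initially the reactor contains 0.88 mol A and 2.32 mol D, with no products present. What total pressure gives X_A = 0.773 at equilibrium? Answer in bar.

Take 0.88 mol A as basis and let X be its fractional conversion, so ξ = 0.44X.
At extent ξ: n_A = 0.88 − 0.88X; n_D = 2.32 − 0.44X; n_B = 0.88X.
Total moles n_T = 3.2 − 0.44X.
Kp = p_B^2 / (p_A^2 p_D) with p_i = (n_i/n_T)·P.
At X = 0.773: the mole-fraction product g(X) = Π y_i^ν_i = 16.75. Since Kp = g(X)·P^{-1}, P = (g/Kp)^(1/1) = (16.75/23.7)^(1/1) = 0.707 bar.

P = 0.707 bar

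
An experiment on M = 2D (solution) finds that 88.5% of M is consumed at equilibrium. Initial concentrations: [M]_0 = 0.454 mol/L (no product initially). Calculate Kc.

Kc = 12.4 mol/L

Let X = conversion of M.
Concentrations: [M] = 0.454 − 0.454X; [D] = 0.908X.
At X = 0.885: [M] = 0.0522, [D] = 0.804.
Kc = [D]^2 / ([M]) = 12.4 mol/L.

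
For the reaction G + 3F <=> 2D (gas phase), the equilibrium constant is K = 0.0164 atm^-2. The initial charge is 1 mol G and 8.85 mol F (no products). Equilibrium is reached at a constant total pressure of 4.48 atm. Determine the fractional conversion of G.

Basis: 1 mol G initially; let X = conversion of G. Extent ξ = X.
At extent ξ: n_G = 1 − X; n_F = 8.85 − 3X; n_D = 2X.
Summing: n_T = 9.85 − 2X.
With p_i = (n_i/n_T)P, K = p_D^2 / (p_G p_F^3).
Equating to 0.0164 atm^-2 and solving on 0 < X < 1: X = 0.473.

X = 0.473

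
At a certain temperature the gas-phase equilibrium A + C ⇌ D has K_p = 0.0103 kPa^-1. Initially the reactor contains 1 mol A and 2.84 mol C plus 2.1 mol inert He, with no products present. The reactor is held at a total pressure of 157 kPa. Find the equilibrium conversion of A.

X = 0.415

Take 1 mol A as basis and let X be its fractional conversion, so ξ = X.
Mole table: n_A = 1 − X; n_C = 2.84 − X; n_D = X; n_I = 2.1 (inert).
Summing: n_T = 5.94 − X.
Mole fractions y_i = n_i/n_T; K_p = p_D / (p_A p_C) with p_i = y_i·P.
Substituting and setting equal to 0.0103 kPa^-1 gives a polynomial in X; the root in (0,1) is X = 0.415.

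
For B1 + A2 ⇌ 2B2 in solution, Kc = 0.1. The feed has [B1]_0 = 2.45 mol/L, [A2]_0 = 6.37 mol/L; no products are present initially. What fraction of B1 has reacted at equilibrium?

X = 0.216

Let X = conversion of B1; extent ξ = 2.45·X mol/L.
Concentrations: [B1] = 2.45 − 2.45X; [A2] = 6.37 − 2.45X; [B2] = 4.9X.
Kc = [B2]^2 / ([B1] [A2]).
Equating to 0.1: the physical root is X = 0.216.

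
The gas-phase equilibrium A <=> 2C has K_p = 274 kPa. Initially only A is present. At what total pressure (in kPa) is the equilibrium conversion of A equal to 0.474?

P = 236 kPa

Basis: 1 mol A initially; let X = conversion of A. Extent ξ = X.
Species balance: n_A = 1 − X; n_C = 2X.
n_T = Σnᵢ = 1 + X.
K_p = p_C^2 / (p_A) with p_i = (n_i/n_T)·P.
At X = 0.474: the mole-fraction product g(X) = Π y_i^ν_i = 1.159. Since K_p = g(X)·P^{1}, P = (K_p/g)^(1/1) = (274/1.159)^(1/1) = 236 kPa.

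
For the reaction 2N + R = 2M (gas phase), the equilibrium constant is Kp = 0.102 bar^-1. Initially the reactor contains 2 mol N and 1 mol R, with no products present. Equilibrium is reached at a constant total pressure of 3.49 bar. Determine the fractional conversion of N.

Let X = conversion of N (basis 2 mol N); extent of reaction ξ = X.
Mole table: n_N = 2 − 2X; n_R = 1 − X; n_M = 2X.
Total moles n_T = 3 − X.
Mole fractions y_i = n_i/n_T; Kp = p_M^2 / (p_N^2 p_R) with p_i = y_i·P.
Setting this equal to 0.102 bar^-1 and taking the physical root (0 < X < 1) gives X = 0.239.

X = 0.239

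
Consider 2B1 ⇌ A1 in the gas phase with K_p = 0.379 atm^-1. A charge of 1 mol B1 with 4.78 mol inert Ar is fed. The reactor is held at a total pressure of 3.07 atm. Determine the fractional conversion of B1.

X = 0.238

Take 1 mol B1 as basis and let X be its fractional conversion, so ξ = 0.5X.
At extent ξ: n_B1 = 1 − X; n_A1 = 0.5X; n_I = 4.78 (inert).
Total moles n_T = 5.78 − 0.5X.
y_i = n_i/n_T, p_i = y_i·P. K_p = p_A1 / (p_B1^2).
This yields a degree-2 equation in X; solving on (0,1), X = 0.238.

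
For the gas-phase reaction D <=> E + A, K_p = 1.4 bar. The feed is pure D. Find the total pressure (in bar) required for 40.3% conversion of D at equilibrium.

Let X = conversion of D (basis 1 mol D); extent of reaction ξ = X.
Moles: n_D = 1 − X; n_E = X; n_A = X.
Summing: n_T = 1 + X.
K_p = p_E p_A / (p_D) with p_i = (n_i/n_T)·P.
At X = 0.403: the mole-fraction product g(X) = Π y_i^ν_i = 0.1939. Since K_p = g(X)·P^{1}, P = (K_p/g)^(1/1) = (1.4/0.1939)^(1/1) = 7.22 bar.

P = 7.22 bar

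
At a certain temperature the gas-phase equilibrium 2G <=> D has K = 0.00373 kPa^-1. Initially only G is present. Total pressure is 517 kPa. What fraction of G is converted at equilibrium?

X = 0.661

Let X = conversion of G (basis 1 mol G); extent of reaction ξ = 0.5X.
Moles: n_G = 1 − X; n_D = 0.5X.
Total moles n_T = 1 − 0.5X.
With p_i = (n_i/n_T)P, K = p_D / (p_G^2).
Substituting and setting equal to 0.00373 kPa^-1 gives a polynomial in X; the root in (0,1) is X = 0.661.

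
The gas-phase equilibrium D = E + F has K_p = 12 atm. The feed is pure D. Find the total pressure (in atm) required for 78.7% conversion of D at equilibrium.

Let X = conversion of D (basis 1 mol D); extent of reaction ξ = X.
At extent ξ: n_D = 1 − X; n_E = X; n_F = X.
Summing: n_T = 1 + X.
K_p = p_E p_F / (p_D) with p_i = (n_i/n_T)·P.
At X = 0.787: the mole-fraction product g(X) = Π y_i^ν_i = 1.627. Since K_p = g(X)·P^{1}, P = (K_p/g)^(1/1) = (12/1.627)^(1/1) = 7.37 atm.

P = 7.37 atm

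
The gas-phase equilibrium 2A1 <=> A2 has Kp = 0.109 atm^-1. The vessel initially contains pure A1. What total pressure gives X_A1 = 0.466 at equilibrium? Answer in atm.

P = 5.75 atm

Basis: 1 mol A1 initially; let X = conversion of A1. Extent ξ = 0.5X.
Species balance: n_A1 = 1 − X; n_A2 = 0.5X.
Total moles n_T = 1 − 0.5X.
Kp = p_A2 / (p_A1^2) with p_i = (n_i/n_T)·P.
At X = 0.466: the mole-fraction product g(X) = Π y_i^ν_i = 0.6267. Since Kp = g(X)·P^{-1}, P = (g/Kp)^(1/1) = (0.6267/0.109)^(1/1) = 5.75 atm.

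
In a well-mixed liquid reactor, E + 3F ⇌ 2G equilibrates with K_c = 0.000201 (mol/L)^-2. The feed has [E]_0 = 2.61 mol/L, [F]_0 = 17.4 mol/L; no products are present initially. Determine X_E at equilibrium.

X = 0.235

Let X = conversion of E; extent ξ = 2.61·X mol/L.
Concentrations: [E] = 2.61 − 2.61X; [F] = 17.4 − 7.83X; [G] = 5.22X.
K_c = [G]^2 / ([E] [F]^3).
Solving K_c = 0.000201 for X ∈ (0,1): X = 0.235.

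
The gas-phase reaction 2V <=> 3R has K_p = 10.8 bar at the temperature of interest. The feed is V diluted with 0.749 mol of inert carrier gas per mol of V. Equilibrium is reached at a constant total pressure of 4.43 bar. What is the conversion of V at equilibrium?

X = 0.609

Let X = conversion of V (basis 1 mol V); extent of reaction ξ = 0.5X.
Mole table: n_V = 1 − X; n_R = 1.5X; n_I = 0.749 (inert).
Summing: n_T = 1.75 + 0.5X.
With p_i = (n_i/n_T)P, K_p = p_R^3 / (p_V^2).
Substituting and setting equal to 10.8 bar gives a polynomial in X; the root in (0,1) is X = 0.609.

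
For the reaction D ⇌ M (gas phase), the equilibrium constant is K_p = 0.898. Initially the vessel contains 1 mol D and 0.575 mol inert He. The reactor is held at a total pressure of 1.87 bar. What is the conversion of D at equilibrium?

Basis: 1 mol D initially; let X = conversion of D. Extent ξ = X.
At extent ξ: n_D = 1 − X; n_M = X; n_I = 0.575 (inert).
n_T stays at 1.57 (no change in mole number).
With p_i = (n_i/n_T)P, K_p = p_M / (p_D).
Substituting and setting equal to 0.898 gives a polynomial in X; the root in (0,1) is X = 0.473.

X = 0.473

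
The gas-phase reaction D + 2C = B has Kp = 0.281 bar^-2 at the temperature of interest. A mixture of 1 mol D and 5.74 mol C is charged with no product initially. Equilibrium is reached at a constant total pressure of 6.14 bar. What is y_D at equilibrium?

y_D = 0.026

Basis: 1 mol D initially; let X = conversion of D. Extent ξ = X.
Moles: n_D = 1 − X; n_C = 5.74 − 2X; n_B = X.
Total moles n_T = 6.74 − 2X.
y_i = n_i/n_T, p_i = y_i·P. Kp = p_B / (p_D p_C^2).
Substituting and setting equal to 0.281 bar^-2 gives a polynomial in X; the root in (0,1) is X = 0.871.
Then n_D = 0.129, n_T = 5, so y_D = 0.026.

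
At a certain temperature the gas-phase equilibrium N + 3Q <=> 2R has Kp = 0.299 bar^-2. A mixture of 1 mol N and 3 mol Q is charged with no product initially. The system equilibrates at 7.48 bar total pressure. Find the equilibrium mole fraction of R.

Take 1 mol N as basis and let X be its fractional conversion, so ξ = X.
At extent ξ: n_N = 1 − X; n_Q = 3 − 3X; n_R = 2X.
Total moles n_T = 4 − 2X.
With p_i = (n_i/n_T)P, Kp = p_R^2 / (p_N p_Q^3).
This yields a degree-4 equation in X; solving on (0,1), X = 0.602.
Then n_R = 1.2, n_T = 2.8, so y_R = 0.431.

y_R = 0.431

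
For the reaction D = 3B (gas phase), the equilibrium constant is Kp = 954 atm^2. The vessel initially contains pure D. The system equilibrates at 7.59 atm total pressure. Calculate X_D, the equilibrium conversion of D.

X = 0.860

Basis: 1 mol D initially; let X = conversion of D. Extent ξ = X.
Mole table: n_D = 1 − X; n_B = 3X.
n_T = Σnᵢ = 1 + 2X.
With p_i = (n_i/n_T)P, Kp = p_B^3 / (p_D).
This yields a degree-3 equation in X; solving on (0,1), X = 0.860.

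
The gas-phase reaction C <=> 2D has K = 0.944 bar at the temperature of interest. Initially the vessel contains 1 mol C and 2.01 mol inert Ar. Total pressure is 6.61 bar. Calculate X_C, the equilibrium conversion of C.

Basis: 1 mol C initially; let X = conversion of C. Extent ξ = X.
Moles: n_C = 1 − X; n_D = 2X; n_I = 2.01 (inert).
Total moles n_T = 3.01 + X.
With p_i = (n_i/n_T)P, K = p_D^2 / (p_C).
Setting this equal to 0.944 bar and taking the physical root (0 < X < 1) gives X = 0.289.

X = 0.289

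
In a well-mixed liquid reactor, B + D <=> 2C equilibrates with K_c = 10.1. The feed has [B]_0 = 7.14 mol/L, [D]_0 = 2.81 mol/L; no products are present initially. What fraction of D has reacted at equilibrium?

X = 0.837

Let X = conversion of D; extent ξ = 2.81·X mol/L.
Concentrations: [B] = 7.14 − 2.81X; [D] = 2.81 − 2.81X; [C] = 5.62X.
K_c = [C]^2 / ([B] [D]).
Setting equal to 10.1 and solving for X on (0,1) gives X = 0.837.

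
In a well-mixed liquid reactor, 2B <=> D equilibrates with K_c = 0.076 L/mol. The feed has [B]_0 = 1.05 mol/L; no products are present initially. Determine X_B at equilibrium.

Let X = conversion of B; extent ξ = 1.05X/2 mol/L.
Concentrations: [B] = 1.05 − 1.05X; [D] = 0.525X.
K_c = [D] / ([B]^2).
This equals 0.076 at X = 0.123 (the root in 0 < X < 1).

X = 0.123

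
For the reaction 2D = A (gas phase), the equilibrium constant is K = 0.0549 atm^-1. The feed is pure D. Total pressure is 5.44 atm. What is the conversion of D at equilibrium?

Take 1 mol D as basis and let X be its fractional conversion, so ξ = 0.5X.
At extent ξ: n_D = 1 − X; n_A = 0.5X.
Total moles n_T = 1 − 0.5X.
With p_i = (n_i/n_T)P, K = p_A / (p_D^2).
Substituting and setting equal to 0.0549 atm^-1 gives a polynomial in X; the root in (0,1) is X = 0.325.

X = 0.325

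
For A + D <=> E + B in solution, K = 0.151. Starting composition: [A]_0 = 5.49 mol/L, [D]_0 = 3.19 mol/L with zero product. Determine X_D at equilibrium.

X = 0.362

Let X = conversion of D; extent ξ = 3.19·X mol/L.
Concentrations: [A] = 5.49 − 3.19X; [D] = 3.19 − 3.19X; [E] = 3.19X; [B] = 3.19X.
K = [E] [B] / ([A] [D]).
This equals 0.151 at X = 0.362 (the root in 0 < X < 1).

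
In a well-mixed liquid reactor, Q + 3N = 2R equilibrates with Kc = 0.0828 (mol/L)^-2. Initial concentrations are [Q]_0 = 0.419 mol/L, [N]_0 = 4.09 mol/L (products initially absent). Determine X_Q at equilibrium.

X = 0.700

Let X = conversion of Q; extent ξ = 0.419·X mol/L.
Concentrations: [Q] = 0.419 − 0.419X; [N] = 4.09 − 1.26X; [R] = 0.838X.
Kc = [R]^2 / ([Q] [N]^3).
This equals 0.0828 at X = 0.700 (the root in 0 < X < 1).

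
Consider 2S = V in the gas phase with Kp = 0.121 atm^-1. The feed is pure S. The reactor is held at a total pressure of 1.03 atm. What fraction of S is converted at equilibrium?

X = 0.183

Take 1 mol S as basis and let X be its fractional conversion, so ξ = 0.5X.
At extent ξ: n_S = 1 − X; n_V = 0.5X.
Summing: n_T = 1 − 0.5X.
Mole fractions y_i = n_i/n_T; Kp = p_V / (p_S^2) with p_i = y_i·P.
This yields a degree-2 equation in X; solving on (0,1), X = 0.183.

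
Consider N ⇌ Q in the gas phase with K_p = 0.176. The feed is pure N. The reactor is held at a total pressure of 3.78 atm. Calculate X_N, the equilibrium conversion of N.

X = 0.150

Let X = conversion of N (basis 1 mol N); extent of reaction ξ = X.
Species balance: n_N = 1 − X; n_Q = X.
n_T stays at 1 (no change in mole number).
With p_i = (n_i/n_T)P, K_p = p_Q / (p_N).
Substituting and setting equal to 0.176 gives a polynomial in X; the root in (0,1) is X = 0.150.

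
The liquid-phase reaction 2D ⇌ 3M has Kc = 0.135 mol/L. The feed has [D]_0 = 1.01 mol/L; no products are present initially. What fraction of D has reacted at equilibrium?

X = 0.275

Let X = conversion of D; extent ξ = 1.01X/2 mol/L.
Concentrations: [D] = 1.01 − 1.01X; [M] = 1.52X.
Kc = [M]^3 / ([D]^2).
Setting equal to 0.135 and solving for X on (0,1) gives X = 0.275.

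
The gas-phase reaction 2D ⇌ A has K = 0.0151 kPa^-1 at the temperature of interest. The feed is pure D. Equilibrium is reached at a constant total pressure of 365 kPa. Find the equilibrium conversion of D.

X = 0.792

Take 1 mol D as basis and let X be its fractional conversion, so ξ = 0.5X.
Moles: n_D = 1 − X; n_A = 0.5X.
n_T = Σnᵢ = 1 − 0.5X.
With p_i = (n_i/n_T)P, K = p_A / (p_D^2).
Setting this equal to 0.0151 kPa^-1 and taking the physical root (0 < X < 1) gives X = 0.792.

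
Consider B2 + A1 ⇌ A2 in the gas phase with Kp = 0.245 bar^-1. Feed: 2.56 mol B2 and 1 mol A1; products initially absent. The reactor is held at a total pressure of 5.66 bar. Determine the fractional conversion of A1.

X = 0.483

Take 1 mol A1 as basis and let X be its fractional conversion, so ξ = X.
Species balance: n_B2 = 2.56 − X; n_A1 = 1 − X; n_A2 = X.
Summing: n_T = 3.56 − X.
Mole fractions y_i = n_i/n_T; Kp = p_A2 / (p_B2 p_A1) with p_i = y_i·P.
Setting this equal to 0.245 bar^-1 and taking the physical root (0 < X < 1) gives X = 0.483.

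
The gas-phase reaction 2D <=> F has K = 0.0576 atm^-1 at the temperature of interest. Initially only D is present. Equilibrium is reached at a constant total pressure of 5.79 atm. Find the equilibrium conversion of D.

Take 1 mol D as basis and let X be its fractional conversion, so ξ = 0.5X.
Mole table: n_D = 1 − X; n_F = 0.5X.
Total moles n_T = 1 − 0.5X.
Mole fractions y_i = n_i/n_T; K = p_F / (p_D^2) with p_i = y_i·P.
Substituting and setting equal to 0.0576 atm^-1 gives a polynomial in X; the root in (0,1) is X = 0.345.

X = 0.345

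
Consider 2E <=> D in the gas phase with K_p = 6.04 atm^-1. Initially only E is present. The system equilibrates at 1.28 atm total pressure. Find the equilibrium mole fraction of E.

y_E = 0.301

Basis: 1 mol E initially; let X = conversion of E. Extent ξ = 0.5X.
At extent ξ: n_E = 1 − X; n_D = 0.5X.
n_T = Σnᵢ = 1 − 0.5X.
Mole fractions y_i = n_i/n_T; K_p = p_D / (p_E^2) with p_i = y_i·P.
Equating to 6.04 atm^-1 and solving on 0 < X < 1: X = 0.823.
Then n_E = 0.177, n_T = 0.588, so y_E = 0.301.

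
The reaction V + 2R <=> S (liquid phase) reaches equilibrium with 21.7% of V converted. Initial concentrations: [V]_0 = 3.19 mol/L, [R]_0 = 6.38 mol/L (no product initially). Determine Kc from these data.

Let X = conversion of V.
Concentrations: [V] = 3.19 − 3.19X; [R] = 6.38 − 6.38X; [S] = 3.19X.
At X = 0.217: [V] = 2.5, [R] = 5, [S] = 0.692.
Kc = [S] / ([V] [R]^2) = 0.0111 (mol/L)^-2.

Kc = 0.0111 (mol/L)^-2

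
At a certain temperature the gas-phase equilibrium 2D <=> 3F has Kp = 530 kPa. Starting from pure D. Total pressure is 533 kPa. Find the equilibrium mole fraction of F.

Take 1 mol D as basis and let X be its fractional conversion, so ξ = 0.5X.
Mole table: n_D = 1 − X; n_F = 1.5X.
Total moles n_T = 1 + 0.5X.
With p_i = (n_i/n_T)P, Kp = p_F^3 / (p_D^2).
This yields a degree-3 equation in X; solving on (0,1), X = 0.468.
Then n_F = 0.703, n_T = 1.23, so y_F = 0.569.

y_F = 0.569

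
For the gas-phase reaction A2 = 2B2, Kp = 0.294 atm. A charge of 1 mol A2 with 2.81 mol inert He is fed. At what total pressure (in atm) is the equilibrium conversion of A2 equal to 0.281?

P = 2.74 atm

Let X = conversion of A2 (basis 1 mol A2); extent of reaction ξ = X.
At extent ξ: n_A2 = 1 − X; n_B2 = 2X; n_I = 2.81 (inert).
n_T = Σnᵢ = 3.81 + X.
Kp = p_B2^2 / (p_A2) with p_i = (n_i/n_T)·P.
At X = 0.281: the mole-fraction product g(X) = Π y_i^ν_i = 0.1074. Since Kp = g(X)·P^{1}, P = (Kp/g)^(1/1) = (0.294/0.1074)^(1/1) = 2.74 atm.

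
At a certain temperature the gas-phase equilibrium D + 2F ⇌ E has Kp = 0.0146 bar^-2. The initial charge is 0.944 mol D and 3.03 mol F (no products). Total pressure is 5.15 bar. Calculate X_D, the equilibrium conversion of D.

Take 0.944 mol D as basis and let X be its fractional conversion, so ξ = 0.944X.
At extent ξ: n_D = 0.944 − 0.944X; n_F = 3.03 − 1.89X; n_E = 0.944X.
n_T = Σnᵢ = 3.97 − 1.89X.
y_i = n_i/n_T, p_i = y_i·P. Kp = p_E / (p_D p_F^2).
Substituting and setting equal to 0.0146 bar^-2 gives a polynomial in X; the root in (0,1) is X = 0.175.

X = 0.175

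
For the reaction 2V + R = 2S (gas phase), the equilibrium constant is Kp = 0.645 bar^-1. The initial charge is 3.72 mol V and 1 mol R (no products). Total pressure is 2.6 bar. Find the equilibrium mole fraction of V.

Take 1 mol R as basis and let X be its fractional conversion, so ξ = X.
At extent ξ: n_V = 3.72 − 2X; n_R = 1 − X; n_S = 2X.
Total moles n_T = 4.72 − X.
y_i = n_i/n_T, p_i = y_i·P. Kp = p_S^2 / (p_V^2 p_R).
This yields a degree-3 equation in X; solving on (0,1), X = 0.554.
Then n_V = 2.61, n_T = 4.17, so y_V = 0.627.

y_V = 0.627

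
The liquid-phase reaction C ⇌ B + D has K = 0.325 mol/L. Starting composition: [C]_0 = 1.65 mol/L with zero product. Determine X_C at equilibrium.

X = 0.356

Let X = conversion of C; extent ξ = 1.65·X mol/L.
Concentrations: [C] = 1.65 − 1.65X; [B] = 1.65X; [D] = 1.65X.
K = [B] [D] / ([C]).
Setting equal to 0.325 and solving for X on (0,1) gives X = 0.356.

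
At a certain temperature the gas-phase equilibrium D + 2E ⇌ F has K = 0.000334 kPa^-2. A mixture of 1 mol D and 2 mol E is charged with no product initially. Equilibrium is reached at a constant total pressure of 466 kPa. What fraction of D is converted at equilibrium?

Basis: 1 mol D initially; let X = conversion of D. Extent ξ = X.
At extent ξ: n_D = 1 − X; n_E = 2 − 2X; n_F = X.
Total moles n_T = 3 − 2X.
With p_i = (n_i/n_T)P, K = p_F / (p_D p_E^2).
Equating to 0.000334 kPa^-2 and solving on 0 < X < 1: X = 0.827.

X = 0.827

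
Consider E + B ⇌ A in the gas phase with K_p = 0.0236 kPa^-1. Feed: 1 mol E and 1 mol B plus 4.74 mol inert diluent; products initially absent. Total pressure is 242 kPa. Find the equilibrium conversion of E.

Basis: 1 mol E initially; let X = conversion of E. Extent ξ = X.
Species balance: n_E = 1 − X; n_B = 1 − X; n_A = X; n_I = 4.74 (inert).
Summing: n_T = 6.74 − X.
Mole fractions y_i = n_i/n_T; K_p = p_A / (p_E p_B) with p_i = y_i·P.
Equating to 0.0236 kPa^-1 and solving on 0 < X < 1: X = 0.363.

X = 0.363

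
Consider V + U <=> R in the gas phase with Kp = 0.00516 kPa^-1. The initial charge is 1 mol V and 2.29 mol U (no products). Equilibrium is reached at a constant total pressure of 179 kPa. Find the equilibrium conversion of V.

X = 0.378

Let X = conversion of V (basis 1 mol V); extent of reaction ξ = X.
Species balance: n_V = 1 − X; n_U = 2.29 − X; n_R = X.
n_T = Σnᵢ = 3.29 − X.
y_i = n_i/n_T, p_i = y_i·P. Kp = p_R / (p_V p_U).
Setting this equal to 0.00516 kPa^-1 and taking the physical root (0 < X < 1) gives X = 0.378.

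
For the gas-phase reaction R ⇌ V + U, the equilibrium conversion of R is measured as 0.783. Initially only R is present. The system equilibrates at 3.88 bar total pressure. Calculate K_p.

K_p = 6.15 bar

Basis: 1 mol R initially; let X = conversion of R. Extent ξ = X.
Mole table: n_R = 1 − X; n_V = X; n_U = X.
Total moles n_T = 1 + X.
At X = 0.783: n_R = 0.217, n_V = 0.783, n_U = 0.783, n_T = 1.78.
p_i = (n_i/n_T)·P. K_p = p_V p_U / (p_R) = 6.15 bar.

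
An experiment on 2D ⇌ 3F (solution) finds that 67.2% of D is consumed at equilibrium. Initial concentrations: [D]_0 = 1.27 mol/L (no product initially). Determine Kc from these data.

Kc = 12.1 mol/L

Let X = conversion of D.
Concentrations: [D] = 1.27 − 1.27X; [F] = 1.91X.
At X = 0.672: [D] = 0.417, [F] = 1.28.
Kc = [F]^3 / ([D]^2) = 12.1 mol/L.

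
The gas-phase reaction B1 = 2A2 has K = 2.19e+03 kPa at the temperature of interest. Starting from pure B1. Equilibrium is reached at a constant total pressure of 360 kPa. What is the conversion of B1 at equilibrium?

X = 0.777

Basis: 1 mol B1 initially; let X = conversion of B1. Extent ξ = X.
Mole table: n_B1 = 1 − X; n_A2 = 2X.
Summing: n_T = 1 + X.
Mole fractions y_i = n_i/n_T; K = p_A2^2 / (p_B1) with p_i = y_i·P.
This yields a degree-2 equation in X; solving on (0,1), X = 0.777.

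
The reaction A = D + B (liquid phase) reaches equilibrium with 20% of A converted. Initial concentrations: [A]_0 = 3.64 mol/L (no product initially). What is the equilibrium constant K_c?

K_c = 0.182 mol/L

Let X = conversion of A.
Concentrations: [A] = 3.64 − 3.64X; [D] = 3.64X; [B] = 3.64X.
At X = 0.2: [A] = 2.91, [D] = 0.728, [B] = 0.728.
K_c = [D] [B] / ([A]) = 0.182 mol/L.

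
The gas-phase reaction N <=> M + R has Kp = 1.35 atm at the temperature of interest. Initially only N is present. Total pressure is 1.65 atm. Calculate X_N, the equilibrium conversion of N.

X = 0.671

Let X = conversion of N (basis 1 mol N); extent of reaction ξ = X.
Species balance: n_N = 1 − X; n_M = X; n_R = X.
n_T = Σnᵢ = 1 + X.
y_i = n_i/n_T, p_i = y_i·P. Kp = p_M p_R / (p_N).
This yields a degree-2 equation in X; solving on (0,1), X = 0.671.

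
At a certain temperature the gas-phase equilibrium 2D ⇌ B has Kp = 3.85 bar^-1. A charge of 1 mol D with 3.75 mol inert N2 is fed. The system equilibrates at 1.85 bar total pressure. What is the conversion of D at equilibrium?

Let X = conversion of D (basis 1 mol D); extent of reaction ξ = 0.5X.
Mole table: n_D = 1 − X; n_B = 0.5X; n_I = 3.75 (inert).
n_T = Σnᵢ = 4.75 − 0.5X.
Mole fractions y_i = n_i/n_T; Kp = p_B / (p_D^2) with p_i = y_i·P.
Equating to 3.85 bar^-1 and solving on 0 < X < 1: X = 0.575.

X = 0.575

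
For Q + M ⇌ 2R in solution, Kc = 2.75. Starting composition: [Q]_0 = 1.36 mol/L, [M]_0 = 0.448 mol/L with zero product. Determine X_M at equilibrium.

Let X = conversion of M; extent ξ = 0.448·X mol/L.
Concentrations: [Q] = 1.36 − 0.448X; [M] = 0.448 − 0.448X; [R] = 0.896X.
Kc = [R]^2 / ([Q] [M]).
This equals 2.75 at X = 0.697 (the root in 0 < X < 1).

X = 0.697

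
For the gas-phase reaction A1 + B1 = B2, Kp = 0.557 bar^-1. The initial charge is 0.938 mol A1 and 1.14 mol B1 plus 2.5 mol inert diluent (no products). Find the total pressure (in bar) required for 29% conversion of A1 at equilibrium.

P = 3.64 bar

Let X = conversion of A1 (basis 0.938 mol A1); extent of reaction ξ = 0.938X.
At extent ξ: n_A1 = 0.938 − 0.938X; n_B1 = 1.14 − 0.938X; n_B2 = 0.938X; n_I = 2.5 (inert).
n_T = Σnᵢ = 4.58 − 0.938X.
Kp = p_B2 / (p_A1 p_B1) with p_i = (n_i/n_T)·P.
At X = 0.29: the mole-fraction product g(X) = Π y_i^ν_i = 2.026. Since Kp = g(X)·P^{-1}, P = (g/Kp)^(1/1) = (2.026/0.557)^(1/1) = 3.64 bar.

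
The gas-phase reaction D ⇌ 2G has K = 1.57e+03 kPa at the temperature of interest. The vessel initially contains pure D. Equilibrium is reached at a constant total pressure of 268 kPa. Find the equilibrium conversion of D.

X = 0.771

Take 1 mol D as basis and let X be its fractional conversion, so ξ = X.
Species balance: n_D = 1 − X; n_G = 2X.
Total moles n_T = 1 + X.
y_i = n_i/n_T, p_i = y_i·P. K = p_G^2 / (p_D).
Equating to 1.57e+03 kPa and solving on 0 < X < 1: X = 0.771.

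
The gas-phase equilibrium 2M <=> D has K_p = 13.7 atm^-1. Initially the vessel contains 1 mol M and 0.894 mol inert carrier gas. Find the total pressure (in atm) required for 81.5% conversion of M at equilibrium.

Basis: 1 mol M initially; let X = conversion of M. Extent ξ = 0.5X.
Moles: n_M = 1 − X; n_D = 0.5X; n_I = 0.894 (inert).
n_T = Σnᵢ = 1.89 − 0.5X.
K_p = p_D / (p_M^2) with p_i = (n_i/n_T)·P.
At X = 0.815: the mole-fraction product g(X) = Π y_i^ν_i = 17.7. Since K_p = g(X)·P^{-1}, P = (g/K_p)^(1/1) = (17.7/13.7)^(1/1) = 1.29 atm.

P = 1.29 atm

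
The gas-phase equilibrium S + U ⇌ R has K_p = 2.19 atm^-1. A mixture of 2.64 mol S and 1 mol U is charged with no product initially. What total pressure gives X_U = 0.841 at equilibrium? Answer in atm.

Take 1 mol U as basis and let X be its fractional conversion, so ξ = X.
Species balance: n_S = 2.64 − X; n_U = 1 − X; n_R = X.
Summing: n_T = 3.64 − X.
K_p = p_R / (p_S p_U) with p_i = (n_i/n_T)·P.
At X = 0.841: the mole-fraction product g(X) = Π y_i^ν_i = 8.229. Since K_p = g(X)·P^{-1}, P = (g/K_p)^(1/1) = (8.229/2.19)^(1/1) = 3.76 atm.

P = 3.76 atm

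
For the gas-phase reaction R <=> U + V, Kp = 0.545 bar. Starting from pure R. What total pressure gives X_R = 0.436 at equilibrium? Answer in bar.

Let X = conversion of R (basis 1 mol R); extent of reaction ξ = X.
Mole table: n_R = 1 − X; n_U = X; n_V = X.
Summing: n_T = 1 + X.
Kp = p_U p_V / (p_R) with p_i = (n_i/n_T)·P.
At X = 0.436: the mole-fraction product g(X) = Π y_i^ν_i = 0.2347. Since Kp = g(X)·P^{1}, P = (Kp/g)^(1/1) = (0.545/0.2347)^(1/1) = 2.32 bar.

P = 2.32 bar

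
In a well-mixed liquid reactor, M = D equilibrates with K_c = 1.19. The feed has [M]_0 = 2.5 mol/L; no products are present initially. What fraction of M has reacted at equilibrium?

Let X = conversion of M; extent ξ = 2.5·X mol/L.
Concentrations: [M] = 2.5 − 2.5X; [D] = 2.5X.
K_c = [D] / ([M]).
This equals 1.19 at X = 0.543 (the root in 0 < X < 1).

X = 0.543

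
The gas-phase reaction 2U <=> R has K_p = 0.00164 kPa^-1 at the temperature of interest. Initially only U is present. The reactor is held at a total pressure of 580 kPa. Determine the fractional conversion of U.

Let X = conversion of U (basis 1 mol U); extent of reaction ξ = 0.5X.
At extent ξ: n_U = 1 − X; n_R = 0.5X.
n_T = Σnᵢ = 1 − 0.5X.
y_i = n_i/n_T, p_i = y_i·P. K_p = p_R / (p_U^2).
Substituting and setting equal to 0.00164 kPa^-1 gives a polynomial in X; the root in (0,1) is X = 0.544.

X = 0.544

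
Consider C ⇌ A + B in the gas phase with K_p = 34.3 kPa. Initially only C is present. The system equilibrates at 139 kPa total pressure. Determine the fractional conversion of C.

X = 0.445

Basis: 1 mol C initially; let X = conversion of C. Extent ξ = X.
Species balance: n_C = 1 − X; n_A = X; n_B = X.
n_T = Σnᵢ = 1 + X.
With p_i = (n_i/n_T)P, K_p = p_A p_B / (p_C).
Substituting and setting equal to 34.3 kPa gives a polynomial in X; the root in (0,1) is X = 0.445.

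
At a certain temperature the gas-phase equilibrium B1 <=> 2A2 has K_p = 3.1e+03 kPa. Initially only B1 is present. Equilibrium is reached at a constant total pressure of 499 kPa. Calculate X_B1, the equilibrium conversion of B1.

X = 0.780

Basis: 1 mol B1 initially; let X = conversion of B1. Extent ξ = X.
At extent ξ: n_B1 = 1 − X; n_A2 = 2X.
n_T = Σnᵢ = 1 + X.
y_i = n_i/n_T, p_i = y_i·P. K_p = p_A2^2 / (p_B1).
Substituting and setting equal to 3.1e+03 kPa gives a polynomial in X; the root in (0,1) is X = 0.780.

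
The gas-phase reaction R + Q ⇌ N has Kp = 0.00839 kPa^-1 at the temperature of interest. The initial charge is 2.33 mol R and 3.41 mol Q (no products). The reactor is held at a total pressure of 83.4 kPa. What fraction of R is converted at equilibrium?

Let X = conversion of R (basis 2.33 mol R); extent of reaction ξ = 2.33X.
At extent ξ: n_R = 2.33 − 2.33X; n_Q = 3.41 − 2.33X; n_N = 2.33X.
Summing: n_T = 5.74 − 2.33X.
y_i = n_i/n_T, p_i = y_i·P. Kp = p_N / (p_R p_Q).
Equating to 0.00839 kPa^-1 and solving on 0 < X < 1: X = 0.275.

X = 0.275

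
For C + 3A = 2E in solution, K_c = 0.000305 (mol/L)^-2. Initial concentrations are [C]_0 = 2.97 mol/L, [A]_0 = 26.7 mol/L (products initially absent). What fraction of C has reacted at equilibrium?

Let X = conversion of C; extent ξ = 2.97·X mol/L.
Concentrations: [C] = 2.97 − 2.97X; [A] = 26.7 − 8.91X; [E] = 5.94X.
K_c = [E]^2 / ([C] [A]^3).
Setting equal to 0.000305 and solving for X on (0,1) gives X = 0.423.

X = 0.423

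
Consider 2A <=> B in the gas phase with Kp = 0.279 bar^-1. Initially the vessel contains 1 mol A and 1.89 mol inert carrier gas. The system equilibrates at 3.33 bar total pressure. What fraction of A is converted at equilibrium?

X = 0.317

Basis: 1 mol A initially; let X = conversion of A. Extent ξ = 0.5X.
At extent ξ: n_A = 1 − X; n_B = 0.5X; n_I = 1.89 (inert).
Total moles n_T = 2.89 − 0.5X.
With p_i = (n_i/n_T)P, Kp = p_B / (p_A^2).
Setting this equal to 0.279 bar^-1 and taking the physical root (0 < X < 1) gives X = 0.317.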